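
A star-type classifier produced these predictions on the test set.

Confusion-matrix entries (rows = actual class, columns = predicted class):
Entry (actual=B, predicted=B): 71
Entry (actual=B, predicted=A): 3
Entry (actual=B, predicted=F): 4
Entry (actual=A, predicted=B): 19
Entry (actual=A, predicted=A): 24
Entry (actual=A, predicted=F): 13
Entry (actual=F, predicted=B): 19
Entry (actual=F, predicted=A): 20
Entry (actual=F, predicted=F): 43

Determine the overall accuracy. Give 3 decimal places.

Accuracy = trace / total = (71+24+43=138) / 216 = 138/216 = 0.639

0.639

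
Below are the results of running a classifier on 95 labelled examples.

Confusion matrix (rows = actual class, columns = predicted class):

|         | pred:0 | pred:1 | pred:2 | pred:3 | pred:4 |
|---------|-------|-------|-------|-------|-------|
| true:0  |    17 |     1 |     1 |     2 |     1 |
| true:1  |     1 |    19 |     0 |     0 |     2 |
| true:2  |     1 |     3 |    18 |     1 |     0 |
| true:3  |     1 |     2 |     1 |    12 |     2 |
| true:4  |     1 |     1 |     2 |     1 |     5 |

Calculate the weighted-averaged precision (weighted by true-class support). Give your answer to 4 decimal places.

Per-class precision (TP/(TP+FP)):
  0: TP=17, FP=1+1+1+1=4 → 17/21 = 0.80952
  1: TP=19, FP=1+3+2+1=7 → 19/26 = 0.73077
  2: TP=18, FP=1+0+1+2=4 → 18/22 = 0.81818
  3: TP=12, FP=2+0+1+1=4 → 12/16 = 0.75000
  4: TP=5, FP=1+2+0+2=5 → 5/10 = 0.50000
Weighted-precision = Σ (supportᵢ/N)·precisionᵢ with N=95: (22/95)·0.80952 + (22/95)·0.73077 + (23/95)·0.81818 + (18/95)·0.75000 + (10/95)·0.50000 = 0.7495

0.7495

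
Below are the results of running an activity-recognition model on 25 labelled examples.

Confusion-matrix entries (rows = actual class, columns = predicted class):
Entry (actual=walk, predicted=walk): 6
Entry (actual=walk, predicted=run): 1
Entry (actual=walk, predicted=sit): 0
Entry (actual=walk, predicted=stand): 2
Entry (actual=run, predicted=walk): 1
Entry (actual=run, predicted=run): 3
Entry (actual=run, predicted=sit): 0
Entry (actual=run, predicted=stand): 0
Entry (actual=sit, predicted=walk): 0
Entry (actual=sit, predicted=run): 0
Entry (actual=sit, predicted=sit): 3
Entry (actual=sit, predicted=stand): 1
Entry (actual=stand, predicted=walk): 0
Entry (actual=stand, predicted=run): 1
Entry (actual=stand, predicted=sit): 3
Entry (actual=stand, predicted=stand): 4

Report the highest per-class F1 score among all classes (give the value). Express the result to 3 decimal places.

Per-class F1 score (2·TP/(2·TP+FP+FN)):
  walk: TP=6, FP=1+0+0=1, FN=1+0+2=3 → 12/16 = 0.7500
  run: TP=3, FP=1+0+1=2, FN=1+0+0=1 → 6/9 = 0.6667
  sit: TP=3, FP=0+0+3=3, FN=0+0+1=1 → 6/10 = 0.6000
  stand: TP=4, FP=2+0+1=3, FN=0+1+3=4 → 8/15 = 0.5333
Highest is class 'walk' with F1 score = 0.750.

0.750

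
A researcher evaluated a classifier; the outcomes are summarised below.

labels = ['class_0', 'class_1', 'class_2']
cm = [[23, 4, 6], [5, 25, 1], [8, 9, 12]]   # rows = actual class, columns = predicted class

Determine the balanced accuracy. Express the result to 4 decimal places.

Balanced accuracy = mean of per-class recall.
  class_0: recall = 23/33 = 0.69697
  class_1: recall = 25/31 = 0.80645
  class_2: recall = 12/29 = 0.41379
Mean = (0.69697 + 0.80645 + 0.41379) / 3 = 0.6391

0.6391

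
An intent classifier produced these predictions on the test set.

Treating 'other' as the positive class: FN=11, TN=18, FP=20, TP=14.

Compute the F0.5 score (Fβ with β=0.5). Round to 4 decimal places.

0.4348

Fβ = (1+β²)·TP / ((1+β²)·TP + β²·FN + FP), with β²=1/4
= 1.25·14 / (1.25·14 + 0.25·11 + 20) = 0.4348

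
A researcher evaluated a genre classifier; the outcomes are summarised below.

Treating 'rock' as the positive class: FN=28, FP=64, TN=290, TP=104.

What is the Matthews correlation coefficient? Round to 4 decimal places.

0.5678

MCC = (TP·TN − FP·FN) / √((TP+FP)(TP+FN)(TN+FP)(TN+FN))
Numerator = 104·290 − 64·28 = 28368
Denominator = √(168·132·354·318) = √2496396672 = 49963.9537
MCC = 28368 / 49963.9537 = 0.5678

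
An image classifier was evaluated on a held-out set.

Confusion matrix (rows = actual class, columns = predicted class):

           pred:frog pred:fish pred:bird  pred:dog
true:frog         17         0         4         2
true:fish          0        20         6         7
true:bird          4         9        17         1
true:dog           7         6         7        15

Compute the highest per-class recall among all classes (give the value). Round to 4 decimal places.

0.7391

Per-class recall (TP/(TP+FN)):
  frog: TP=17, FN=0+4+2=6 → 17/23 = 0.73913
  fish: TP=20, FN=0+6+7=13 → 20/33 = 0.60606
  bird: TP=17, FN=4+9+1=14 → 17/31 = 0.54839
  dog: TP=15, FN=7+6+7=20 → 15/35 = 0.42857
Highest is class 'frog' with recall = 0.7391.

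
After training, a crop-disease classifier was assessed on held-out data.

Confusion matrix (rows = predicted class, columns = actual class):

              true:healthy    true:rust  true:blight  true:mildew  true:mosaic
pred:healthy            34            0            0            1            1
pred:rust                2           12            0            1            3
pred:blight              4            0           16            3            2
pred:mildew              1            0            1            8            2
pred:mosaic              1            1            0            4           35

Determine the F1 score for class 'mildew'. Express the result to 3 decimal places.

One-vs-rest for 'mildew': TP = diagonal; FP = other classes predicted 'mildew'; FN = 'mildew' predicted as other.
F1 score = 2·TP/(2·TP+FP+FN).
mildew: TP=8, FP=1+0+1+2=4, FN=1+1+3+4=9 → 16/29 = 0.5517

0.552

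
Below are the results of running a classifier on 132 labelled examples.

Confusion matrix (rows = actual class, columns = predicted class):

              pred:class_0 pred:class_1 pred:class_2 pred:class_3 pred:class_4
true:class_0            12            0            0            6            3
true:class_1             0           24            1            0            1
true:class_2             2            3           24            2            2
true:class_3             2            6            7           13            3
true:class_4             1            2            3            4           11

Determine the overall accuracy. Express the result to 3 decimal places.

0.636

Accuracy = trace / total = (12+24+24+13+11=84) / 132 = 84/132 = 0.636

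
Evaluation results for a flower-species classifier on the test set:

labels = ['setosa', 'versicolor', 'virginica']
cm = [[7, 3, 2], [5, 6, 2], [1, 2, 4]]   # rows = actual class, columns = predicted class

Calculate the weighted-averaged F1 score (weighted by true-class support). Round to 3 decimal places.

Per-class F1 score (2·TP/(2·TP+FP+FN)):
  setosa: TP=7, FP=5+1=6, FN=3+2=5 → 14/25 = 0.5600
  versicolor: TP=6, FP=3+2=5, FN=5+2=7 → 12/24 = 0.5000
  virginica: TP=4, FP=2+2=4, FN=1+2=3 → 8/15 = 0.5333
Weighted-F1 score = Σ (supportᵢ/N)·F1 scoreᵢ with N=32: (12/32)·0.5600 + (13/32)·0.5000 + (7/32)·0.5333 = 0.530

0.530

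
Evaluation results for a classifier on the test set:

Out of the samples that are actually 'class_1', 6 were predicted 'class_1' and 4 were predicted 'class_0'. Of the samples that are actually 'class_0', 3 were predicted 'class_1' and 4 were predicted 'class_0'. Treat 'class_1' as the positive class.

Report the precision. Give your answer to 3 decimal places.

0.667

Precision = TP/(TP+FP) = 6/(6+3) = 6/9 = 0.667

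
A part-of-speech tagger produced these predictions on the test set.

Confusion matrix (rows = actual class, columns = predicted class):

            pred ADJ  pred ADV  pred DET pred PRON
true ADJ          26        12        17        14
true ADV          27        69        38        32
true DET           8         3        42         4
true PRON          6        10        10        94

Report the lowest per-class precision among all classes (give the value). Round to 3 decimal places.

Per-class precision (TP/(TP+FP)):
  ADJ: TP=26, FP=27+8+6=41 → 26/67 = 0.3881
  ADV: TP=69, FP=12+3+10=25 → 69/94 = 0.7340
  DET: TP=42, FP=17+38+10=65 → 42/107 = 0.3925
  PRON: TP=94, FP=14+32+4=50 → 94/144 = 0.6528
Lowest is class 'ADJ' with precision = 0.388.

0.388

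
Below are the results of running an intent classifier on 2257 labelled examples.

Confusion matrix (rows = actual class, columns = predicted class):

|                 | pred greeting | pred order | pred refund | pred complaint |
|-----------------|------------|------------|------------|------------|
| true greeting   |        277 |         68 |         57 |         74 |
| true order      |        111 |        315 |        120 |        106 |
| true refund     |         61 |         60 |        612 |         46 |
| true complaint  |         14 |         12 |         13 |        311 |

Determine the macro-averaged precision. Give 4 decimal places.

0.6582

Per-class precision (TP/(TP+FP)):
  greeting: TP=277, FP=111+61+14=186 → 277/463 = 0.59827
  order: TP=315, FP=68+60+12=140 → 315/455 = 0.69231
  refund: TP=612, FP=57+120+13=190 → 612/802 = 0.76309
  complaint: TP=311, FP=74+106+46=226 → 311/537 = 0.57914
Macro-precision = mean = (0.59827 + 0.69231 + 0.76309 + 0.57914) / 4 = 0.6582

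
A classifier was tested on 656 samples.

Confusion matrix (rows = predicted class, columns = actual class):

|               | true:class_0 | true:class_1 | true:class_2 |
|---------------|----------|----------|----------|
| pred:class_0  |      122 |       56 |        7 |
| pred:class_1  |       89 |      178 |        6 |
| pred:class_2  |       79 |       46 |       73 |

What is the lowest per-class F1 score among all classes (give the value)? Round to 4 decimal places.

0.5137

Per-class F1 score (2·TP/(2·TP+FP+FN)):
  class_0: TP=122, FP=56+7=63, FN=89+79=168 → 244/475 = 0.51368
  class_1: TP=178, FP=89+6=95, FN=56+46=102 → 356/553 = 0.64376
  class_2: TP=73, FP=79+46=125, FN=7+6=13 → 146/284 = 0.51408
Lowest is class 'class_0' with F1 score = 0.5137.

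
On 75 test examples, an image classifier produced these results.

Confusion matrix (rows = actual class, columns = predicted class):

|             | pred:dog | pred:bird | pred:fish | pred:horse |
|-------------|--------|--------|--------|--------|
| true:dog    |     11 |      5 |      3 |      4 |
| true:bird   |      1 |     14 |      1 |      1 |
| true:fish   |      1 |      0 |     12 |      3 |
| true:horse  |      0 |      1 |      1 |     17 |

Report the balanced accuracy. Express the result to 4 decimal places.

0.7366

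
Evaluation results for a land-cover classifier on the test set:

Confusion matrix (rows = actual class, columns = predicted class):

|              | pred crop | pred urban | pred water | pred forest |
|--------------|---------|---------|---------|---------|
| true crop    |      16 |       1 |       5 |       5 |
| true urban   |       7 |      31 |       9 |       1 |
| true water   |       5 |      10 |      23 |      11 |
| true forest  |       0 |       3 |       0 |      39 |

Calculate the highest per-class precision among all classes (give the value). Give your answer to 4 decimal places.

Per-class precision (TP/(TP+FP)):
  crop: TP=16, FP=7+5+0=12 → 16/28 = 0.57143
  urban: TP=31, FP=1+10+3=14 → 31/45 = 0.68889
  water: TP=23, FP=5+9+0=14 → 23/37 = 0.62162
  forest: TP=39, FP=5+1+11=17 → 39/56 = 0.69643
Highest is class 'forest' with precision = 0.6964.

0.6964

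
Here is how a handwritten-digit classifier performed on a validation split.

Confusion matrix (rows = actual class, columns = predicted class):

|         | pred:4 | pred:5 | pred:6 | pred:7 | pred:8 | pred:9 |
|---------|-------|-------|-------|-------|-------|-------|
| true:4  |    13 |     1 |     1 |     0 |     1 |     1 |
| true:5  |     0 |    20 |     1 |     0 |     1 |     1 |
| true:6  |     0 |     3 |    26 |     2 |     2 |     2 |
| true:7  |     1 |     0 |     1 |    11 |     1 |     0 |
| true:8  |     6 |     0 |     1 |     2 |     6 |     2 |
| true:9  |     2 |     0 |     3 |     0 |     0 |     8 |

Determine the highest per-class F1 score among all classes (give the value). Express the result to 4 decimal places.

Per-class F1 score (2·TP/(2·TP+FP+FN)):
  4: TP=13, FP=0+0+1+6+2=9, FN=1+1+0+1+1=4 → 26/39 = 0.66667
  5: TP=20, FP=1+3+0+0+0=4, FN=0+1+0+1+1=3 → 40/47 = 0.85106
  6: TP=26, FP=1+1+1+1+3=7, FN=0+3+2+2+2=9 → 52/68 = 0.76471
  7: TP=11, FP=0+0+2+2+0=4, FN=1+0+1+1+0=3 → 22/29 = 0.75862
  8: TP=6, FP=1+1+2+1+0=5, FN=6+0+1+2+2=11 → 12/28 = 0.42857
  9: TP=8, FP=1+1+2+0+2=6, FN=2+0+3+0+0=5 → 16/27 = 0.59259
Highest is class '5' with F1 score = 0.8511.

0.8511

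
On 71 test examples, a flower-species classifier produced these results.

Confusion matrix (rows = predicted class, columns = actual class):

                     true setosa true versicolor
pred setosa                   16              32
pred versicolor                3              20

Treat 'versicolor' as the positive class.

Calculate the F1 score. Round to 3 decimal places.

Precision = TP/(TP+FP) = 20/23 = 0.8696
Recall = TP/(TP+FN) = 20/52 = 0.3846
F1 = 2·TP/(2·TP+FP+FN) = 40/75 = 0.533

0.533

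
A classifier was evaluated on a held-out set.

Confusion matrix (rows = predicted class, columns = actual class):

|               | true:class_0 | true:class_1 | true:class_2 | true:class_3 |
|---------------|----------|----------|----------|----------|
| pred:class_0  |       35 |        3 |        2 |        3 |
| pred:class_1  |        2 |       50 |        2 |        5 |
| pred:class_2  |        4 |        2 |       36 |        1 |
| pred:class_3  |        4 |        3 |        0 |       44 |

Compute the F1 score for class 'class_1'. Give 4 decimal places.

0.8547

One-vs-rest for 'class_1': TP = diagonal; FP = other classes predicted 'class_1'; FN = 'class_1' predicted as other.
F1 score = 2·TP/(2·TP+FP+FN).
class_1: TP=50, FP=2+2+5=9, FN=3+2+3=8 → 100/117 = 0.85470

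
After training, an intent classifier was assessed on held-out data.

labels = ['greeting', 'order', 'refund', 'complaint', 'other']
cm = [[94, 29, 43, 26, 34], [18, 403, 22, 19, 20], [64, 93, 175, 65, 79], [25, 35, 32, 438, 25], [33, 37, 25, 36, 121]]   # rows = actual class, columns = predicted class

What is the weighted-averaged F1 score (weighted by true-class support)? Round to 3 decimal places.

Per-class F1 score (2·TP/(2·TP+FP+FN)):
  greeting: TP=94, FP=18+64+25+33=140, FN=29+43+26+34=132 → 188/460 = 0.4087
  order: TP=403, FP=29+93+35+37=194, FN=18+22+19+20=79 → 806/1079 = 0.7470
  refund: TP=175, FP=43+22+32+25=122, FN=64+93+65+79=301 → 350/773 = 0.4528
  complaint: TP=438, FP=26+19+65+36=146, FN=25+35+32+25=117 → 876/1139 = 0.7691
  other: TP=121, FP=34+20+79+25=158, FN=33+37+25+36=131 → 242/531 = 0.4557
Weighted-F1 score = Σ (supportᵢ/N)·F1 scoreᵢ with N=1991: (226/1991)·0.4087 + (482/1991)·0.7470 + (476/1991)·0.4528 + (555/1991)·0.7691 + (252/1991)·0.4557 = 0.608

0.608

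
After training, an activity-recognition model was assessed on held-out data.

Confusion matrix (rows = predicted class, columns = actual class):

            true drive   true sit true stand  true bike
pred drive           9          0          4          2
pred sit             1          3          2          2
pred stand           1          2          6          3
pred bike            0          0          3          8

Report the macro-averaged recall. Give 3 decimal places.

0.588

Per-class recall (TP/(TP+FN)):
  drive: TP=9, FN=1+1+0=2 → 9/11 = 0.8182
  sit: TP=3, FN=0+2+0=2 → 3/5 = 0.6000
  stand: TP=6, FN=4+2+3=9 → 6/15 = 0.4000
  bike: TP=8, FN=2+2+3=7 → 8/15 = 0.5333
Macro-recall = mean = (0.8182 + 0.6000 + 0.4000 + 0.5333) / 4 = 0.588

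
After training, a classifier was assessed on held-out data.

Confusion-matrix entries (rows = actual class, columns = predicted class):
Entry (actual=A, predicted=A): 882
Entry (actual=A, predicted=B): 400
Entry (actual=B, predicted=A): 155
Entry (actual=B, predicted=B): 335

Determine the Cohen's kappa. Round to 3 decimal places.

Observed agreement pₒ = trace/N = 1217/1772 = 0.6868
Expected agreement pₑ = Σ (rowᵢ·colᵢ)/N² = (1282·1037 + 490·735)/1772² = 0.5381
κ = (pₒ − pₑ)/(1 − pₑ) = (0.6868 − 0.5381)/(1 − 0.5381) = 0.322

0.322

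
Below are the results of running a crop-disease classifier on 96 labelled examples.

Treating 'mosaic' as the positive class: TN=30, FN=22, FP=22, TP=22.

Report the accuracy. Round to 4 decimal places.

0.5417

Accuracy = (TP+TN)/N = (22+30)/96 = 0.5417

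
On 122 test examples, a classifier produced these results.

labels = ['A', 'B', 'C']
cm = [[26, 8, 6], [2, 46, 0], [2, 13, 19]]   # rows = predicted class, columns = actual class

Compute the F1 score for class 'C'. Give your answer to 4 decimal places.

Treat 'C' as positive and all other classes as negative.
F1 score = 2·TP/(2·TP+FP+FN).
C: TP=19, FP=2+13=15, FN=6+0=6 → 38/59 = 0.64407

0.6441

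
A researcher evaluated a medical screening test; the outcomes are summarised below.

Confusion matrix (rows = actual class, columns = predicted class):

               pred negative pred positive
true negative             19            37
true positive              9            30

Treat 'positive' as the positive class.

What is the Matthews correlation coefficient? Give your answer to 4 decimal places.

0.1171

MCC = (TP·TN − FP·FN) / √((TP+FP)(TP+FN)(TN+FP)(TN+FN))
Numerator = 30·19 − 37·9 = 237
Denominator = √(67·39·56·28) = √4097184 = 2024.1502
MCC = 237 / 2024.1502 = 0.1171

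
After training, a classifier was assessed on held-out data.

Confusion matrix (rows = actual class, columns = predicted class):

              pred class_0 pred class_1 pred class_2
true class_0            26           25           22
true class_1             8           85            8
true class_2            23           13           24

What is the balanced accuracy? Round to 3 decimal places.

Balanced accuracy = mean of per-class recall.
  class_0: recall = 26/73 = 0.3562
  class_1: recall = 85/101 = 0.8416
  class_2: recall = 24/60 = 0.4000
Mean = (0.3562 + 0.8416 + 0.4000) / 3 = 0.533

0.533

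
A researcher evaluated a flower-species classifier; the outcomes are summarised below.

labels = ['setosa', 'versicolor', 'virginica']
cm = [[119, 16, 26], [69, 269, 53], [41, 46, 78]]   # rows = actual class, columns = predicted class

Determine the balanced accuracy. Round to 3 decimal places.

Balanced accuracy = mean of per-class recall.
  setosa: recall = 119/161 = 0.7391
  versicolor: recall = 269/391 = 0.6880
  virginica: recall = 78/165 = 0.4727
Mean = (0.7391 + 0.6880 + 0.4727) / 3 = 0.633

0.633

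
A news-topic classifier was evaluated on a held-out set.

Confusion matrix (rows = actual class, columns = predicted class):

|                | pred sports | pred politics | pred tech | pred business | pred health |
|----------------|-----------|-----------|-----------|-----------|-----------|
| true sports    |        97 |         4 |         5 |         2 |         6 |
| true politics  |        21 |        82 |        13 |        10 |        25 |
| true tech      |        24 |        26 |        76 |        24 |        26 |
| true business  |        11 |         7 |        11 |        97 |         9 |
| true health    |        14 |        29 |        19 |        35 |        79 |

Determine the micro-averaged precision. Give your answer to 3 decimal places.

Micro-averaging pools counts across classes: ΣTP=431, ΣFP=321, ΣFN=321.
Micro-precision = TP/(TP+FP) on pooled counts = 0.573 (equals overall accuracy in single-label multiclass).

0.573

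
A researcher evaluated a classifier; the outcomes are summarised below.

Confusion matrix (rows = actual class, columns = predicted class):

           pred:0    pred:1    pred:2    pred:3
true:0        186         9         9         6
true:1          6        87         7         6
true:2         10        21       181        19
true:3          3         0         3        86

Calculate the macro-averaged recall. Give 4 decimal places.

Per-class recall (TP/(TP+FN)):
  0: TP=186, FN=9+9+6=24 → 186/210 = 0.88571
  1: TP=87, FN=6+7+6=19 → 87/106 = 0.82075
  2: TP=181, FN=10+21+19=50 → 181/231 = 0.78355
  3: TP=86, FN=3+0+3=6 → 86/92 = 0.93478
Macro-recall = mean = (0.88571 + 0.82075 + 0.78355 + 0.93478) / 4 = 0.8562

0.8562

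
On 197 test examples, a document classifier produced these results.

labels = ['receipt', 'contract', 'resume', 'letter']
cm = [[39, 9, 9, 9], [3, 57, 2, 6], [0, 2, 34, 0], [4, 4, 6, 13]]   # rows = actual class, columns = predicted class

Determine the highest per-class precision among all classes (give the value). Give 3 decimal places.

0.848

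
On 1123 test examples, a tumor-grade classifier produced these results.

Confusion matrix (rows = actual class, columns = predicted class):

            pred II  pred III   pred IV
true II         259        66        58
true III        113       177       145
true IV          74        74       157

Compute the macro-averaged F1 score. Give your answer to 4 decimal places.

Per-class F1 score (2·TP/(2·TP+FP+FN)):
  II: TP=259, FP=113+74=187, FN=66+58=124 → 518/829 = 0.62485
  III: TP=177, FP=66+74=140, FN=113+145=258 → 354/752 = 0.47074
  IV: TP=157, FP=58+145=203, FN=74+74=148 → 314/665 = 0.47218
Macro-F1 score = mean = (0.62485 + 0.47074 + 0.47218) / 3 = 0.5226

0.5226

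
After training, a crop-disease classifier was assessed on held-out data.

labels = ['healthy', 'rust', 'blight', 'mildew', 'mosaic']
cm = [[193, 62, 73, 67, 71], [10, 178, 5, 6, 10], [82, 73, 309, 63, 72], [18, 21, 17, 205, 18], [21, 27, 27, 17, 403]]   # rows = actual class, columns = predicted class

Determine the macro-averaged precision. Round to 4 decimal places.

Per-class precision (TP/(TP+FP)):
  healthy: TP=193, FP=10+82+18+21=131 → 193/324 = 0.59568
  rust: TP=178, FP=62+73+21+27=183 → 178/361 = 0.49307
  blight: TP=309, FP=73+5+17+27=122 → 309/431 = 0.71694
  mildew: TP=205, FP=67+6+63+17=153 → 205/358 = 0.57263
  mosaic: TP=403, FP=71+10+72+18=171 → 403/574 = 0.70209
Macro-precision = mean = (0.59568 + 0.49307 + 0.71694 + 0.57263 + 0.70209) / 5 = 0.6161

0.6161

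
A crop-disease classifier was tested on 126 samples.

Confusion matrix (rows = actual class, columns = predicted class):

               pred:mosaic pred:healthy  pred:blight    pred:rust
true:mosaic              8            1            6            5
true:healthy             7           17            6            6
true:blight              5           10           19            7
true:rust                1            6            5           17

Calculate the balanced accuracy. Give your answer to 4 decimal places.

0.4805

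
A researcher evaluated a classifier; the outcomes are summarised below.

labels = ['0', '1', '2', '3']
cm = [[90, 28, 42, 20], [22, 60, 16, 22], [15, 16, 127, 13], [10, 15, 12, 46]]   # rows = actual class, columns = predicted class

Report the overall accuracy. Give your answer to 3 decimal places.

0.583

Accuracy = trace / total = (90+60+127+46=323) / 554 = 323/554 = 0.583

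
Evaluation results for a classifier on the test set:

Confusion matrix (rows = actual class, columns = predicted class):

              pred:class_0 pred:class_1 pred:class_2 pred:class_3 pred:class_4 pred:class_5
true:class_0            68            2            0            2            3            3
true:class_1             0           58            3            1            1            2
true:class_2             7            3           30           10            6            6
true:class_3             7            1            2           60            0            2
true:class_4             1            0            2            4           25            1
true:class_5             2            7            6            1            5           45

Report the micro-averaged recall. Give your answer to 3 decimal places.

0.761

Micro-averaging pools counts across classes: ΣTP=286, ΣFP=90, ΣFN=90.
Micro-recall = TP/(TP+FN) on pooled counts = 0.761 (equals overall accuracy in single-label multiclass).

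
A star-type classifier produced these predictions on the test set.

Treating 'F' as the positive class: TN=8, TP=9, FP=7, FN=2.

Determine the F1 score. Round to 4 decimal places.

Precision = TP/(TP+FP) = 9/16 = 0.5625
Recall = TP/(TP+FN) = 9/11 = 0.8182
F1 = 2·TP/(2·TP+FP+FN) = 18/27 = 0.6667

0.6667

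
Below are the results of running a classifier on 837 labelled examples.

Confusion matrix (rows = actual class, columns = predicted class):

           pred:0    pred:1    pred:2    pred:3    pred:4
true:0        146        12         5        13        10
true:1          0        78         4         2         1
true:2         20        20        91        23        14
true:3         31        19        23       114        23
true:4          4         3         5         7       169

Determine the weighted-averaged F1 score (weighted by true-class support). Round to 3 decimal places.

0.707

Per-class F1 score (2·TP/(2·TP+FP+FN)):
  0: TP=146, FP=0+20+31+4=55, FN=12+5+13+10=40 → 292/387 = 0.7545
  1: TP=78, FP=12+20+19+3=54, FN=0+4+2+1=7 → 156/217 = 0.7189
  2: TP=91, FP=5+4+23+5=37, FN=20+20+23+14=77 → 182/296 = 0.6149
  3: TP=114, FP=13+2+23+7=45, FN=31+19+23+23=96 → 228/369 = 0.6179
  4: TP=169, FP=10+1+14+23=48, FN=4+3+5+7=19 → 338/405 = 0.8346
Weighted-F1 score = Σ (supportᵢ/N)·F1 scoreᵢ with N=837: (186/837)·0.7545 + (85/837)·0.7189 + (168/837)·0.6149 + (210/837)·0.6179 + (188/837)·0.8346 = 0.707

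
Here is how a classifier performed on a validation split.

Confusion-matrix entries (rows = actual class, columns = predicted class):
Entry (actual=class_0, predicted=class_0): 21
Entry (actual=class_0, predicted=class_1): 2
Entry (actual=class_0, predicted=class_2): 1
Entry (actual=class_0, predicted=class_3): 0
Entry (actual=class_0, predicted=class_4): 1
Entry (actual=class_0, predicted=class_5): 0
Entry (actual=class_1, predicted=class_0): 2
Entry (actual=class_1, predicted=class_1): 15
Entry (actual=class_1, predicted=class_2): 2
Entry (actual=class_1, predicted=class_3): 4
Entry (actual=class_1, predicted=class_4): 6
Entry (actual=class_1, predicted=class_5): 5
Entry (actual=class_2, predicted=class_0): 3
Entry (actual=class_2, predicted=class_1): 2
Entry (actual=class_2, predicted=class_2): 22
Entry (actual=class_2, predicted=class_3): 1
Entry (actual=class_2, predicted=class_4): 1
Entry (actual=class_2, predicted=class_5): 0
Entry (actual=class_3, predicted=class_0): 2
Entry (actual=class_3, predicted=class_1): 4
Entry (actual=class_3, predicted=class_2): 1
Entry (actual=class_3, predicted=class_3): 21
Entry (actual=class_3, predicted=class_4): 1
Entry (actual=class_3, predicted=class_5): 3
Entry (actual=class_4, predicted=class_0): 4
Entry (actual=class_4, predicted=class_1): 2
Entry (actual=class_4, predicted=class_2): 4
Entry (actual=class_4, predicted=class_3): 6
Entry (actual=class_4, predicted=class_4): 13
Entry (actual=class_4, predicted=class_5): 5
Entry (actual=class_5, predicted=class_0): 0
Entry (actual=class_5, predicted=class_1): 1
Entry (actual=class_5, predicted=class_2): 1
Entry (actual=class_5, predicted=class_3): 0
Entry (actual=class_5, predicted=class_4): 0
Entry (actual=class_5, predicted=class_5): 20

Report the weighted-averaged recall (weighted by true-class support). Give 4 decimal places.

Per-class recall (TP/(TP+FN)):
  class_0: TP=21, FN=2+1+0+1+0=4 → 21/25 = 0.84000
  class_1: TP=15, FN=2+2+4+6+5=19 → 15/34 = 0.44118
  class_2: TP=22, FN=3+2+1+1+0=7 → 22/29 = 0.75862
  class_3: TP=21, FN=2+4+1+1+3=11 → 21/32 = 0.65625
  class_4: TP=13, FN=4+2+4+6+5=21 → 13/34 = 0.38235
  class_5: TP=20, FN=0+1+1+0+0=2 → 20/22 = 0.90909
Weighted-recall = Σ (supportᵢ/N)·recallᵢ with N=176: (25/176)·0.84000 + (34/176)·0.44118 + (29/176)·0.75862 + (32/176)·0.65625 + (34/176)·0.38235 + (22/176)·0.90909 = 0.6364

0.6364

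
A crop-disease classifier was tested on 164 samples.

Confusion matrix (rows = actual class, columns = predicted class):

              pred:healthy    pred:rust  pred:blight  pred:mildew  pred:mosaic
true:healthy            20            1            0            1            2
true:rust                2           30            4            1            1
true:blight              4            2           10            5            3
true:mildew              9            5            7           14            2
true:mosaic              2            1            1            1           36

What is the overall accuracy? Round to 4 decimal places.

0.6707

Accuracy = trace / total = (20+30+10+14+36=110) / 164 = 110/164 = 0.6707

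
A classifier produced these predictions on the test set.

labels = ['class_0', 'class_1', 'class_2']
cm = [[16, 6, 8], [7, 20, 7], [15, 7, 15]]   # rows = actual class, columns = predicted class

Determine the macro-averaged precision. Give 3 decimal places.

Per-class precision (TP/(TP+FP)):
  class_0: TP=16, FP=7+15=22 → 16/38 = 0.4211
  class_1: TP=20, FP=6+7=13 → 20/33 = 0.6061
  class_2: TP=15, FP=8+7=15 → 15/30 = 0.5000
Macro-precision = mean = (0.4211 + 0.6061 + 0.5000) / 3 = 0.509

0.509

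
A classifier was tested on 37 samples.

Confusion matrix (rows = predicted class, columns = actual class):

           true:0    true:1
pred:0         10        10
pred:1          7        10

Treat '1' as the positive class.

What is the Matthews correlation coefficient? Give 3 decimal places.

0.088

MCC = (TP·TN − FP·FN) / √((TP+FP)(TP+FN)(TN+FP)(TN+FN))
Numerator = 10·10 − 7·10 = 30
Denominator = √(17·20·17·20) = √115600 = 340.0000
MCC = 30 / 340.0000 = 0.088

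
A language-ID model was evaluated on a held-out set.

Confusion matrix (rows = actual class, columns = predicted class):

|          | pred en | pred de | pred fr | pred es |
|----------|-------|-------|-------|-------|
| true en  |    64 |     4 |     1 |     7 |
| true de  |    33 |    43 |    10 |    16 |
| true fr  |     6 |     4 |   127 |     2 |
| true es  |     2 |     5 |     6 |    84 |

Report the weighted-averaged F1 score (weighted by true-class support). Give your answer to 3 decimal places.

Per-class F1 score (2·TP/(2·TP+FP+FN)):
  en: TP=64, FP=33+6+2=41, FN=4+1+7=12 → 128/181 = 0.7072
  de: TP=43, FP=4+4+5=13, FN=33+10+16=59 → 86/158 = 0.5443
  fr: TP=127, FP=1+10+6=17, FN=6+4+2=12 → 254/283 = 0.8975
  es: TP=84, FP=7+16+2=25, FN=2+5+6=13 → 168/206 = 0.8155
Weighted-F1 score = Σ (supportᵢ/N)·F1 scoreᵢ with N=414: (76/414)·0.7072 + (102/414)·0.5443 + (139/414)·0.8975 + (97/414)·0.8155 = 0.756

0.756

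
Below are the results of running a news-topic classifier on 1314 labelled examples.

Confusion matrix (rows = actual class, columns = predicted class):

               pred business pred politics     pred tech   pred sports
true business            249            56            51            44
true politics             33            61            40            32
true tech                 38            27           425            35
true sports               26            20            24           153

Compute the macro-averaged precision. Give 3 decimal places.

0.615

Per-class precision (TP/(TP+FP)):
  business: TP=249, FP=33+38+26=97 → 249/346 = 0.7197
  politics: TP=61, FP=56+27+20=103 → 61/164 = 0.3720
  tech: TP=425, FP=51+40+24=115 → 425/540 = 0.7870
  sports: TP=153, FP=44+32+35=111 → 153/264 = 0.5795
Macro-precision = mean = (0.7197 + 0.3720 + 0.7870 + 0.5795) / 4 = 0.615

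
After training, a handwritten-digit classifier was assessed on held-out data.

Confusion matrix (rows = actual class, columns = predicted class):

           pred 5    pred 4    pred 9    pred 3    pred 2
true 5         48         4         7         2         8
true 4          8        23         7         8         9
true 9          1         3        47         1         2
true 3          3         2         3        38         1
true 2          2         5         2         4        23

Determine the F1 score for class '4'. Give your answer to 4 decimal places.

Treat '4' as positive and all other classes as negative.
F1 score = 2·TP/(2·TP+FP+FN).
4: TP=23, FP=4+3+2+5=14, FN=8+7+8+9=32 → 46/92 = 0.50000

0.5000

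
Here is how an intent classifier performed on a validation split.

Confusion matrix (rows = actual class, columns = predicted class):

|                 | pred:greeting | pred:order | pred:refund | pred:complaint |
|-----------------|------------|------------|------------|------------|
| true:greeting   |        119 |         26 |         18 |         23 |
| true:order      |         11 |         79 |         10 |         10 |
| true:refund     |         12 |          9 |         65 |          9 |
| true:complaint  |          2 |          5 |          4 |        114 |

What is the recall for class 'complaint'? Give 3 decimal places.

0.912

One-vs-rest for 'complaint': TP = diagonal; FP = other classes predicted 'complaint'; FN = 'complaint' predicted as other.
recall = TP/(TP+FN).
complaint: TP=114, FN=2+5+4=11 → 114/125 = 0.9120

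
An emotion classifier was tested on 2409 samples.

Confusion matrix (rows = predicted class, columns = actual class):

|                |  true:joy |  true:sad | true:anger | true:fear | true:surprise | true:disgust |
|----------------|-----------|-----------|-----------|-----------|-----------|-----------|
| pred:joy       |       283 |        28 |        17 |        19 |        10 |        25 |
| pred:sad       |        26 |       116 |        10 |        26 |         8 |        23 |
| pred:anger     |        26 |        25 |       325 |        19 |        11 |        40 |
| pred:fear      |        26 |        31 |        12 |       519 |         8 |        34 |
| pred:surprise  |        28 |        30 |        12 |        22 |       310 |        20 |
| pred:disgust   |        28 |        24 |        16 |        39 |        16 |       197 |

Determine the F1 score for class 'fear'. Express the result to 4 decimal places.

F1 score = 2·TP/(2·TP+FP+FN).
fear: TP=519, FP=26+31+12+8+34=111, FN=19+26+19+22+39=125 → 1038/1274 = 0.81476

0.8148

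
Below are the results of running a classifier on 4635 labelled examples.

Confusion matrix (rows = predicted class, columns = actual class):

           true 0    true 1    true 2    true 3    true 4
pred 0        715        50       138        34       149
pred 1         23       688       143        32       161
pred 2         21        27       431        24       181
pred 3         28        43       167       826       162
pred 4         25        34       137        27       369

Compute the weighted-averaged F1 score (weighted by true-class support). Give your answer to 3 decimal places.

0.631

Per-class F1 score (2·TP/(2·TP+FP+FN)):
  0: TP=715, FP=50+138+34+149=371, FN=23+21+28+25=97 → 1430/1898 = 0.7534
  1: TP=688, FP=23+143+32+161=359, FN=50+27+43+34=154 → 1376/1889 = 0.7284
  2: TP=431, FP=21+27+24+181=253, FN=138+143+167+137=585 → 862/1700 = 0.5071
  3: TP=826, FP=28+43+167+162=400, FN=34+32+24+27=117 → 1652/2169 = 0.7616
  4: TP=369, FP=25+34+137+27=223, FN=149+161+181+162=653 → 738/1614 = 0.4572
Weighted-F1 score = Σ (supportᵢ/N)·F1 scoreᵢ with N=4635: (812/4635)·0.7534 + (842/4635)·0.7284 + (1016/4635)·0.5071 + (943/4635)·0.7616 + (1022/4635)·0.4572 = 0.631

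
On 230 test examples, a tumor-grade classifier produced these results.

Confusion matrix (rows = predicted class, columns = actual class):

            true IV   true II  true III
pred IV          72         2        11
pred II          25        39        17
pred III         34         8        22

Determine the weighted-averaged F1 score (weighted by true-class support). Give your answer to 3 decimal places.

Per-class F1 score (2·TP/(2·TP+FP+FN)):
  IV: TP=72, FP=2+11=13, FN=25+34=59 → 144/216 = 0.6667
  II: TP=39, FP=25+17=42, FN=2+8=10 → 78/130 = 0.6000
  III: TP=22, FP=34+8=42, FN=11+17=28 → 44/114 = 0.3860
Weighted-F1 score = Σ (supportᵢ/N)·F1 scoreᵢ with N=230: (131/230)·0.6667 + (49/230)·0.6000 + (50/230)·0.3860 = 0.591

0.591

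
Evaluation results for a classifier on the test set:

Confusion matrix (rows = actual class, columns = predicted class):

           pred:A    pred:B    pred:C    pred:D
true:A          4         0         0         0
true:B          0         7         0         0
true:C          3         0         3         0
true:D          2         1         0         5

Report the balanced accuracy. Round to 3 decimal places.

0.781

Balanced accuracy = mean of per-class recall.
  A: recall = 4/4 = 1.0000
  B: recall = 7/7 = 1.0000
  C: recall = 3/6 = 0.5000
  D: recall = 5/8 = 0.6250
Mean = (1.0000 + 1.0000 + 0.5000 + 0.6250) / 4 = 0.781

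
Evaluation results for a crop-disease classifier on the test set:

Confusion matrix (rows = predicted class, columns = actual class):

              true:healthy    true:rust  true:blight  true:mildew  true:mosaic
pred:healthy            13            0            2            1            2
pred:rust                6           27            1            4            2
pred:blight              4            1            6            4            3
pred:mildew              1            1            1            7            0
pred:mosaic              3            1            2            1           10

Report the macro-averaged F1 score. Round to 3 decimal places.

0.571

Per-class F1 score (2·TP/(2·TP+FP+FN)):
  healthy: TP=13, FP=0+2+1+2=5, FN=6+4+1+3=14 → 26/45 = 0.5778
  rust: TP=27, FP=6+1+4+2=13, FN=0+1+1+1=3 → 54/70 = 0.7714
  blight: TP=6, FP=4+1+4+3=12, FN=2+1+1+2=6 → 12/30 = 0.4000
  mildew: TP=7, FP=1+1+1+0=3, FN=1+4+4+1=10 → 14/27 = 0.5185
  mosaic: TP=10, FP=3+1+2+1=7, FN=2+2+3+0=7 → 20/34 = 0.5882
Macro-F1 score = mean = (0.5778 + 0.7714 + 0.4000 + 0.5185 + 0.5882) / 5 = 0.571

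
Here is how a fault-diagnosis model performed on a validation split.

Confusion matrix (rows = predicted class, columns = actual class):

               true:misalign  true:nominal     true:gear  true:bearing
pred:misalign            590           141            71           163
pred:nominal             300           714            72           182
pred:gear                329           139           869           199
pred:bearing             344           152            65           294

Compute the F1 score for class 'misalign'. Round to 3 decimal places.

F1 score = 2·TP/(2·TP+FP+FN).
misalign: TP=590, FP=141+71+163=375, FN=300+329+344=973 → 1180/2528 = 0.4668

0.467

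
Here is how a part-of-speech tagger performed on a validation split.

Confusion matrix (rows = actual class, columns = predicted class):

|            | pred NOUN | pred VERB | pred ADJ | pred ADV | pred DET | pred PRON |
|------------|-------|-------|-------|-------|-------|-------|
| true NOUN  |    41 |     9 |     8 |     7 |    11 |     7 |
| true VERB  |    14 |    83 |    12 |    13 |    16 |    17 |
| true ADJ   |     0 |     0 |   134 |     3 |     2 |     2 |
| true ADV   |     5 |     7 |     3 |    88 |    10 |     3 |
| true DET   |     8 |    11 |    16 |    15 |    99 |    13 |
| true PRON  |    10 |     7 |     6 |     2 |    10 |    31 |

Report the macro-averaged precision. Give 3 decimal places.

0.627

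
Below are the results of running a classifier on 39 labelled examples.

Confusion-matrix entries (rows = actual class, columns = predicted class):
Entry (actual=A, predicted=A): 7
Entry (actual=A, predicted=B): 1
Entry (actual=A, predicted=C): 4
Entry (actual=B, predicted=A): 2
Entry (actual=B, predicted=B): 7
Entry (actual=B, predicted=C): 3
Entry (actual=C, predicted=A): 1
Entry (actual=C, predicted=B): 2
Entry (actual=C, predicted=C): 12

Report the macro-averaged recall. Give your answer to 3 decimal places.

Per-class recall (TP/(TP+FN)):
  A: TP=7, FN=1+4=5 → 7/12 = 0.5833
  B: TP=7, FN=2+3=5 → 7/12 = 0.5833
  C: TP=12, FN=1+2=3 → 12/15 = 0.8000
Macro-recall = mean = (0.5833 + 0.5833 + 0.8000) / 3 = 0.656

0.656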